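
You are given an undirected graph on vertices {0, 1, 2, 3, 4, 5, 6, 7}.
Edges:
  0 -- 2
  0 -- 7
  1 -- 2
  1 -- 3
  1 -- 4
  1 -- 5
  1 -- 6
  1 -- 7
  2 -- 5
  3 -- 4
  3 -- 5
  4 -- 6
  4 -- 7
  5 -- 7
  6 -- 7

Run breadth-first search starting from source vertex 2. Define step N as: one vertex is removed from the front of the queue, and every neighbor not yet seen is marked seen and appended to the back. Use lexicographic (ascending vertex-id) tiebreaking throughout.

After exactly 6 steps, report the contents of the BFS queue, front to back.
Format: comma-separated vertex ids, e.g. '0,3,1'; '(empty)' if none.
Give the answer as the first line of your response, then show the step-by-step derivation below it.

4,6

step 1: dequeue 2; queue=[0,1,5]; order=2
step 2: dequeue 0; queue=[1,5,7]; order=2,0
step 3: dequeue 1; queue=[5,7,3,4,6]; order=2,0,1
step 4: dequeue 5; queue=[7,3,4,6]; order=2,0,1,5
step 5: dequeue 7; queue=[3,4,6]; order=2,0,1,5,7
step 6: dequeue 3; queue=[4,6]; order=2,0,1,5,7,3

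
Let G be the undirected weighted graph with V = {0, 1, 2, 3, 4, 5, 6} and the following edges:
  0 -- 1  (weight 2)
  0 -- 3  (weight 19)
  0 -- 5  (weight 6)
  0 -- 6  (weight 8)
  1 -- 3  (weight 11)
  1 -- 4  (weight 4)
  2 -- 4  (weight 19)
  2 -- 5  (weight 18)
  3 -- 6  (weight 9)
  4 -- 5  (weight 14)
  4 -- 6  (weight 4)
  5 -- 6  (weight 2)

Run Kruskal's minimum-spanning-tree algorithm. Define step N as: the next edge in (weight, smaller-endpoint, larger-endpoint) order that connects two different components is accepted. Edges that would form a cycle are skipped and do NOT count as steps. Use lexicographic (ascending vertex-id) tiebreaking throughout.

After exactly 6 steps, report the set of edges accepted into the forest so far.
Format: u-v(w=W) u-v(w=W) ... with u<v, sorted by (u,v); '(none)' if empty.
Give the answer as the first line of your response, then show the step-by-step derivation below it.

0-1(w=2) 1-4(w=4) 2-5(w=18) 3-6(w=9) 4-6(w=4) 5-6(w=2)

step 1: add edge 0-1 (w=2); MST = {0-1(w=2)}
step 2: add edge 5-6 (w=2); MST = {0-1(w=2) 5-6(w=2)}
step 3: add edge 1-4 (w=4); MST = {0-1(w=2) 1-4(w=4) 5-6(w=2)}
step 4: add edge 4-6 (w=4); MST = {0-1(w=2) 1-4(w=4) 4-6(w=4) 5-6(w=2)}
step 5: add edge 3-6 (w=9); MST = {0-1(w=2) 1-4(w=4) 3-6(w=9) 4-6(w=4) 5-6(w=2)}
step 6: add edge 2-5 (w=18); MST = {0-1(w=2) 1-4(w=4) 2-5(w=18) 3-6(w=9) 4-6(w=4) 5-6(w=2)}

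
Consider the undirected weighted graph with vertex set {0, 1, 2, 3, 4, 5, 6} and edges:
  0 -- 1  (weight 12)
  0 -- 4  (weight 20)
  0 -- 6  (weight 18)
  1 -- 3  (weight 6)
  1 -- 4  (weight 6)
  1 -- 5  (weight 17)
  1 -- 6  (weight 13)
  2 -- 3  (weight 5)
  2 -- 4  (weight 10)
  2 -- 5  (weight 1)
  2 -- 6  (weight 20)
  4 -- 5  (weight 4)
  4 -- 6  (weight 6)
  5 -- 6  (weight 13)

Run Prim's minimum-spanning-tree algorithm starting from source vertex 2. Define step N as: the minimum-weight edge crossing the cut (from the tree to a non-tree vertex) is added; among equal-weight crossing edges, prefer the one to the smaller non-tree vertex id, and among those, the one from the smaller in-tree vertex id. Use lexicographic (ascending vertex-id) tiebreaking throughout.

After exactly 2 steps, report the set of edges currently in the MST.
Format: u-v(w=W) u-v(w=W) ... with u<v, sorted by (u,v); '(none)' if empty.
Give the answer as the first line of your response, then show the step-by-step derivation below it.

2-5(w=1) 4-5(w=4)

step 1: add edge 2-5 (w=1); MST = {2-5(w=1)}
step 2: add edge 4-5 (w=4); MST = {2-5(w=1) 4-5(w=4)}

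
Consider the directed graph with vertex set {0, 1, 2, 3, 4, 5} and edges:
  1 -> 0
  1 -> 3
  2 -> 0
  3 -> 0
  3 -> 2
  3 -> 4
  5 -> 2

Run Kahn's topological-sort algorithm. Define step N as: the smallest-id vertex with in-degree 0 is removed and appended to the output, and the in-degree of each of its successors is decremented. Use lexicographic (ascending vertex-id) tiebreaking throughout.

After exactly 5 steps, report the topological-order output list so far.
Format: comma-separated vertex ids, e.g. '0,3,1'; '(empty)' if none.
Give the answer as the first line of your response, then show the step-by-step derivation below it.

1,3,4,5,2

step 1: output 1; order=[1]; indeg=(2,0,2,0,1,0)
step 2: output 3; order=[1,3]; indeg=(1,0,1,0,0,0)
step 3: output 4; order=[1,3,4]; indeg=(1,0,1,0,0,0)
step 4: output 5; order=[1,3,4,5]; indeg=(1,0,0,0,0,0)
step 5: output 2; order=[1,3,4,5,2]; indeg=(0,0,0,0,0,0)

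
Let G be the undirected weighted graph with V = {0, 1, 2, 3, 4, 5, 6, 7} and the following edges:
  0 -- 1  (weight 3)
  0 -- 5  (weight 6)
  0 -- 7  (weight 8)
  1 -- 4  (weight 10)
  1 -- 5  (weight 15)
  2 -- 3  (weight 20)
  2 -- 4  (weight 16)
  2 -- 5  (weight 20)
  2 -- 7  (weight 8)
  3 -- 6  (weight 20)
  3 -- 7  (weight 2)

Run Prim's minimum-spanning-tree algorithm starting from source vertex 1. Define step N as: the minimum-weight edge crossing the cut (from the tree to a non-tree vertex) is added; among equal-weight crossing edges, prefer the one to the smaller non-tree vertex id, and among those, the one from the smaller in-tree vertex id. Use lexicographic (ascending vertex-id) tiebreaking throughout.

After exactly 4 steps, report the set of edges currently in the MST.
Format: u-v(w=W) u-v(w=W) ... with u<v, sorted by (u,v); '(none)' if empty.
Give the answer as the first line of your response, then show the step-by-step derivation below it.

0-1(w=3) 0-5(w=6) 0-7(w=8) 3-7(w=2)

step 1: add edge 0-1 (w=3); MST = {0-1(w=3)}
step 2: add edge 0-5 (w=6); MST = {0-1(w=3) 0-5(w=6)}
step 3: add edge 0-7 (w=8); MST = {0-1(w=3) 0-5(w=6) 0-7(w=8)}
step 4: add edge 3-7 (w=2); MST = {0-1(w=3) 0-5(w=6) 0-7(w=8) 3-7(w=2)}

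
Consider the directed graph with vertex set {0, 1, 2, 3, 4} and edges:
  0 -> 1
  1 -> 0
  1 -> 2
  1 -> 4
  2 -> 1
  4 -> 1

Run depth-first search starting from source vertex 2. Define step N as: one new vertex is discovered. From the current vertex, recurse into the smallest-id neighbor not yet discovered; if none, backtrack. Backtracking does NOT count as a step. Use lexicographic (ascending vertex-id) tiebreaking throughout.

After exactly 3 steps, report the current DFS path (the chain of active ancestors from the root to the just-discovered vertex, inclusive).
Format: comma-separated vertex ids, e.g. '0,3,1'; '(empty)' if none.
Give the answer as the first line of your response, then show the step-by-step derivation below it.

2,1,0

step 1: discover 2; path=2; order=2
step 2: discover 1; path=2>1; order=2,1
step 3: discover 0; path=2>1>0; order=2,1,0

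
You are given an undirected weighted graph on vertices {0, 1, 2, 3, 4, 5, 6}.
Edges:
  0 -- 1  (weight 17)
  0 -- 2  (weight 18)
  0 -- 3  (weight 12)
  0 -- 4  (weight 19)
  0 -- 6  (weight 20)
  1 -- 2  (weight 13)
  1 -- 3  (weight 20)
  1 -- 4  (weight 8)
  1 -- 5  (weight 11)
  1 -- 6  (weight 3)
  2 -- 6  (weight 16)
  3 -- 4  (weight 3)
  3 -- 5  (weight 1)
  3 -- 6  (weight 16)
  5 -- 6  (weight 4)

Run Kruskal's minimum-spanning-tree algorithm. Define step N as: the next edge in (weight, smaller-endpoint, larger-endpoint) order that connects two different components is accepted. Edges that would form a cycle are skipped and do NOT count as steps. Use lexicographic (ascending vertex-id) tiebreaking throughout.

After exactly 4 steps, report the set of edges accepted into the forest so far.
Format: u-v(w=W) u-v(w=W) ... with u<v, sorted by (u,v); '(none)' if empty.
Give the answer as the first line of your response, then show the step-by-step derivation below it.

1-6(w=3) 3-4(w=3) 3-5(w=1) 5-6(w=4)

step 1: add edge 3-5 (w=1); MST = {3-5(w=1)}
step 2: add edge 1-6 (w=3); MST = {1-6(w=3) 3-5(w=1)}
step 3: add edge 3-4 (w=3); MST = {1-6(w=3) 3-4(w=3) 3-5(w=1)}
step 4: add edge 5-6 (w=4); MST = {1-6(w=3) 3-4(w=3) 3-5(w=1) 5-6(w=4)}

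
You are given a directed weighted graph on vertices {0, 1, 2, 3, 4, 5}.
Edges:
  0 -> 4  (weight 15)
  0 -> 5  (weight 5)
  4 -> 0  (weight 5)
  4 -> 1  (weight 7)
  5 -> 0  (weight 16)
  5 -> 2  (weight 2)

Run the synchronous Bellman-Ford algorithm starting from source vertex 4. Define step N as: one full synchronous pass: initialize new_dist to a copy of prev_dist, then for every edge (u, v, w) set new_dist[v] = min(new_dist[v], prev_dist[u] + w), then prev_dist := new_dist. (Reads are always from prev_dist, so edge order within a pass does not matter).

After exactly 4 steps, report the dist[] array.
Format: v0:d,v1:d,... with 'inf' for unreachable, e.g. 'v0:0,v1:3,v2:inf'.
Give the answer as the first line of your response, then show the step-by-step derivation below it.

v0:5,v1:7,v2:12,v3:inf,v4:0,v5:10

step 1: dist = v0:5,v1:7,v2:inf,v3:inf,v4:0,v5:inf
step 2: dist = v0:5,v1:7,v2:inf,v3:inf,v4:0,v5:10
step 3: dist = v0:5,v1:7,v2:12,v3:inf,v4:0,v5:10
step 4: dist = v0:5,v1:7,v2:12,v3:inf,v4:0,v5:10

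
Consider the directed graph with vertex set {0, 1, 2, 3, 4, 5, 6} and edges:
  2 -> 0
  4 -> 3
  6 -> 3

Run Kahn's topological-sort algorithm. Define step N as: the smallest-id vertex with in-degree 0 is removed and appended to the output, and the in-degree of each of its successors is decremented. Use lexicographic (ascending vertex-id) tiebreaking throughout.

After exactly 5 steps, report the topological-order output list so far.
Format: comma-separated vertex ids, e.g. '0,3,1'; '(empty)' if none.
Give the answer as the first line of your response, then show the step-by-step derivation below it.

1,2,0,4,5

step 1: output 1; order=[1]; indeg=(1,0,0,2,0,0,0)
step 2: output 2; order=[1,2]; indeg=(0,0,0,2,0,0,0)
step 3: output 0; order=[1,2,0]; indeg=(0,0,0,2,0,0,0)
step 4: output 4; order=[1,2,0,4]; indeg=(0,0,0,1,0,0,0)
step 5: output 5; order=[1,2,0,4,5]; indeg=(0,0,0,1,0,0,0)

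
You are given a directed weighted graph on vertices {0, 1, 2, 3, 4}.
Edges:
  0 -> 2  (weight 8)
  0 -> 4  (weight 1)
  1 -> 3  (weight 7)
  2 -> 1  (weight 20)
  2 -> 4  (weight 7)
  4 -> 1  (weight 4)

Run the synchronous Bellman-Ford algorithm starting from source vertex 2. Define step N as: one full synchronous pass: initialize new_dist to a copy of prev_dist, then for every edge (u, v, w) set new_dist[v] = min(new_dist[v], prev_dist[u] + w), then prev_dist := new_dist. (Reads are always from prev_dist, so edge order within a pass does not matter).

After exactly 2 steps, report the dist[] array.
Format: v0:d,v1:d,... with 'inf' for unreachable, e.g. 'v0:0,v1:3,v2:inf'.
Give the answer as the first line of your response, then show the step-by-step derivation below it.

v0:inf,v1:11,v2:0,v3:27,v4:7

step 1: dist = v0:inf,v1:20,v2:0,v3:inf,v4:7
step 2: dist = v0:inf,v1:11,v2:0,v3:27,v4:7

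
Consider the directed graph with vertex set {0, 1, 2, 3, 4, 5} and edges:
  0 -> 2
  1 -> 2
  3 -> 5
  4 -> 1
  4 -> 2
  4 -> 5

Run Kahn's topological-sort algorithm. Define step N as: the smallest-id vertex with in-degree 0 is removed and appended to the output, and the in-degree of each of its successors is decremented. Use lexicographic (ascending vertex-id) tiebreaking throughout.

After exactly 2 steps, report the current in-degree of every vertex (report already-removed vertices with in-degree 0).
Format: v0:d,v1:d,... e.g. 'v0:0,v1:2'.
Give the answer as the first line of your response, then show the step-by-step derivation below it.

v0:0,v1:1,v2:2,v3:0,v4:0,v5:1

step 1: output 0; order=[0]; indeg=(0,1,2,0,0,2)
step 2: output 3; order=[0,3]; indeg=(0,1,2,0,0,1)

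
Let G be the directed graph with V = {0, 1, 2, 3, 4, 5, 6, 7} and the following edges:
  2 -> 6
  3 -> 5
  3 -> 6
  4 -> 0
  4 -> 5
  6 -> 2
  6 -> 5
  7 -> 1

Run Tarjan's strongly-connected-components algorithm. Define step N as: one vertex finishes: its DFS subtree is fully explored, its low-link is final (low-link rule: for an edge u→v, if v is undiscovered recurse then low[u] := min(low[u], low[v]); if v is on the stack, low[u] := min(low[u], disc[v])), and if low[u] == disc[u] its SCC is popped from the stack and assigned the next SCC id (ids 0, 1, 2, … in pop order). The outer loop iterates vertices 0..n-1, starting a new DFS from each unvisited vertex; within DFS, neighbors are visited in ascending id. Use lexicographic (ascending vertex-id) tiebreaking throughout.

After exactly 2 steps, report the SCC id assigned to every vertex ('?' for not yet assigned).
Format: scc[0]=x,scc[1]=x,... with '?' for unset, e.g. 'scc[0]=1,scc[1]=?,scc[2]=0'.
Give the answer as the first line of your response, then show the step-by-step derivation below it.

scc[0]=0,scc[1]=1,scc[2]=?,scc[3]=?,scc[4]=?,scc[5]=?,scc[6]=?,scc[7]=?

step 1: low=(low[0]=0,low[1]=?,low[2]=?,low[3]=?,low[4]=?,low[5]=?,low[6]=?,low[7]=?); scc=(scc[0]=0,scc[1]=?,scc[2]=?,scc[3]=?,scc[4]=?,scc[5]=?,scc[6]=?,scc[7]=?)
step 2: low=(low[0]=0,low[1]=1,low[2]=?,low[3]=?,low[4]=?,low[5]=?,low[6]=?,low[7]=?); scc=(scc[0]=0,scc[1]=1,scc[2]=?,scc[3]=?,scc[4]=?,scc[5]=?,scc[6]=?,scc[7]=?)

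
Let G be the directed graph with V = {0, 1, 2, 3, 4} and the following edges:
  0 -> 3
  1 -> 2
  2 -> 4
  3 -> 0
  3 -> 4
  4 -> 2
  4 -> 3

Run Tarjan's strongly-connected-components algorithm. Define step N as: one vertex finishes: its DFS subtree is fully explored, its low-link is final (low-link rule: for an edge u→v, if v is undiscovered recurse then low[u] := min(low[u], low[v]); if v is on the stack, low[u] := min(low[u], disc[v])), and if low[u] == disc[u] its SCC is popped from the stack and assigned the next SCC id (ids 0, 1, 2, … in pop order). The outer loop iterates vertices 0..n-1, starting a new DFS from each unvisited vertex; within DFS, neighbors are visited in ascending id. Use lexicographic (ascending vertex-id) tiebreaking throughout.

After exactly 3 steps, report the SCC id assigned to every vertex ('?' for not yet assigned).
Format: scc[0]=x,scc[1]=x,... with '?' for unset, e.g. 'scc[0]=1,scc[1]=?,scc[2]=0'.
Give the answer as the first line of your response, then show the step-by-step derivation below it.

scc[0]=?,scc[1]=?,scc[2]=?,scc[3]=?,scc[4]=?

step 1: low=(low[0]=0,low[1]=?,low[2]=2,low[3]=0,low[4]=2); scc=(scc[0]=?,scc[1]=?,scc[2]=?,scc[3]=?,scc[4]=?)
step 2: low=(low[0]=0,low[1]=?,low[2]=2,low[3]=0,low[4]=1); scc=(scc[0]=?,scc[1]=?,scc[2]=?,scc[3]=?,scc[4]=?)
step 3: low=(low[0]=0,low[1]=?,low[2]=2,low[3]=0,low[4]=1); scc=(scc[0]=?,scc[1]=?,scc[2]=?,scc[3]=?,scc[4]=?)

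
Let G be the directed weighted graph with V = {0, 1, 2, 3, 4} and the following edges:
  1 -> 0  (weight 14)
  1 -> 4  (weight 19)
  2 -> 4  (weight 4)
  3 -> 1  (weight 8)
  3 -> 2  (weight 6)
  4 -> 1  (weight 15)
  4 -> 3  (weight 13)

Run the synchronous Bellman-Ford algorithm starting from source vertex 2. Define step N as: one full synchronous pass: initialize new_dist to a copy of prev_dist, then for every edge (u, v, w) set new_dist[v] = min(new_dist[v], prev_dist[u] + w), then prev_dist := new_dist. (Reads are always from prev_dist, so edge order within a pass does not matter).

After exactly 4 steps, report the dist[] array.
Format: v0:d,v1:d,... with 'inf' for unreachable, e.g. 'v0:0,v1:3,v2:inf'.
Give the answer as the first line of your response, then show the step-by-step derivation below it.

v0:33,v1:19,v2:0,v3:17,v4:4

step 1: dist = v0:inf,v1:inf,v2:0,v3:inf,v4:4
step 2: dist = v0:inf,v1:19,v2:0,v3:17,v4:4
step 3: dist = v0:33,v1:19,v2:0,v3:17,v4:4
step 4: dist = v0:33,v1:19,v2:0,v3:17,v4:4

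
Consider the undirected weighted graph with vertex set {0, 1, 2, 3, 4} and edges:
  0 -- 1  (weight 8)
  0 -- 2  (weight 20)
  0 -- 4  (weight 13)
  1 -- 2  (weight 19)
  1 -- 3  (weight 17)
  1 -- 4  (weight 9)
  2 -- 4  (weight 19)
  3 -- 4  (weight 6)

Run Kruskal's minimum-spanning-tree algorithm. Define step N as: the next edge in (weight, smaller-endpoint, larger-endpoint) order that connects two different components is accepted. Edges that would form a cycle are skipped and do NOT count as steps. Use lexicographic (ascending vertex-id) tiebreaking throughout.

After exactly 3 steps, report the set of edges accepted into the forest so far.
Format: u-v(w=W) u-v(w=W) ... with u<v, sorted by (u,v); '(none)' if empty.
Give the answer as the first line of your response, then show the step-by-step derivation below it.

0-1(w=8) 1-4(w=9) 3-4(w=6)

step 1: add edge 3-4 (w=6); MST = {3-4(w=6)}
step 2: add edge 0-1 (w=8); MST = {0-1(w=8) 3-4(w=6)}
step 3: add edge 1-4 (w=9); MST = {0-1(w=8) 1-4(w=9) 3-4(w=6)}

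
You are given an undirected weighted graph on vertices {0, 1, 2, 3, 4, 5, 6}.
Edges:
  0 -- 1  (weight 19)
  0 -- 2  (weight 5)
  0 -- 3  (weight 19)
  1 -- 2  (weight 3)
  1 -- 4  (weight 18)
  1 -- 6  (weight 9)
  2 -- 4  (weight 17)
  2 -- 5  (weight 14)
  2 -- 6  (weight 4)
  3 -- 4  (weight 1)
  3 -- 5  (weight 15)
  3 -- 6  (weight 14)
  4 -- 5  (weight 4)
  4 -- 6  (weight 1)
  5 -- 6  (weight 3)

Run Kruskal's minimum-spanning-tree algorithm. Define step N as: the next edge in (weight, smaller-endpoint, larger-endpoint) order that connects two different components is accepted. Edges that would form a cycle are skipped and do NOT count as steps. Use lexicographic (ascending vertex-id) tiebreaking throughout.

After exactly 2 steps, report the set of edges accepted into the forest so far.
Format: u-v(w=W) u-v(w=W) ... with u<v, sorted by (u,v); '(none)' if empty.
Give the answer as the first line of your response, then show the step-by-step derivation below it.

3-4(w=1) 4-6(w=1)

step 1: add edge 3-4 (w=1); MST = {3-4(w=1)}
step 2: add edge 4-6 (w=1); MST = {3-4(w=1) 4-6(w=1)}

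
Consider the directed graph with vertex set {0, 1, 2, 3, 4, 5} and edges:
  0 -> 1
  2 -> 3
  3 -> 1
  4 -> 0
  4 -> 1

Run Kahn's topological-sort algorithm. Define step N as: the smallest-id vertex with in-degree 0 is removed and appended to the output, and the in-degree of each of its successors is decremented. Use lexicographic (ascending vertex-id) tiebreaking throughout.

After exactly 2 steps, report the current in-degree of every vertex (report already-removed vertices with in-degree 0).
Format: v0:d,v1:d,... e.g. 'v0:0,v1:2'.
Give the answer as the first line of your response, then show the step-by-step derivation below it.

v0:1,v1:2,v2:0,v3:0,v4:0,v5:0

step 1: output 2; order=[2]; indeg=(1,3,0,0,0,0)
step 2: output 3; order=[2,3]; indeg=(1,2,0,0,0,0)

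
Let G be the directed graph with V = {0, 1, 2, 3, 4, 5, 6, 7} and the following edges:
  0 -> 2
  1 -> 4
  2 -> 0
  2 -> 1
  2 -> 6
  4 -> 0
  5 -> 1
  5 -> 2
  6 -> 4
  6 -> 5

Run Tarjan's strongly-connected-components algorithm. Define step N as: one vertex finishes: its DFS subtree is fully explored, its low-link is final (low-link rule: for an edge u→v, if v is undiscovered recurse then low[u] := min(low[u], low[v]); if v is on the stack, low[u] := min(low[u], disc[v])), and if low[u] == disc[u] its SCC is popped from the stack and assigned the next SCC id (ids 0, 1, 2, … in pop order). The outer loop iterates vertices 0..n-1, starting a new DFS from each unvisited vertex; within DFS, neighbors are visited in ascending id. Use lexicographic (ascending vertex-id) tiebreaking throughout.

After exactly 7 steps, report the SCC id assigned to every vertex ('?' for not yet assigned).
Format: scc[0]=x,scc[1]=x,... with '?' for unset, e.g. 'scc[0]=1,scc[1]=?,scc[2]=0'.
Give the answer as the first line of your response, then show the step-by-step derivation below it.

scc[0]=0,scc[1]=0,scc[2]=0,scc[3]=1,scc[4]=0,scc[5]=0,scc[6]=0,scc[7]=?

step 1: low=(low[0]=0,low[1]=2,low[2]=0,low[3]=?,low[4]=0,low[5]=?,low[6]=?,low[7]=?); scc=(scc[0]=?,scc[1]=?,scc[2]=?,scc[3]=?,scc[4]=?,scc[5]=?,scc[6]=?,scc[7]=?)
step 2: low=(low[0]=0,low[1]=0,low[2]=0,low[3]=?,low[4]=0,low[5]=?,low[6]=?,low[7]=?); scc=(scc[0]=?,scc[1]=?,scc[2]=?,scc[3]=?,scc[4]=?,scc[5]=?,scc[6]=?,scc[7]=?)
step 3: low=(low[0]=0,low[1]=0,low[2]=0,low[3]=?,low[4]=0,low[5]=1,low[6]=3,low[7]=?); scc=(scc[0]=?,scc[1]=?,scc[2]=?,scc[3]=?,scc[4]=?,scc[5]=?,scc[6]=?,scc[7]=?)
step 4: low=(low[0]=0,low[1]=0,low[2]=0,low[3]=?,low[4]=0,low[5]=1,low[6]=1,low[7]=?); scc=(scc[0]=?,scc[1]=?,scc[2]=?,scc[3]=?,scc[4]=?,scc[5]=?,scc[6]=?,scc[7]=?)
step 5: low=(low[0]=0,low[1]=0,low[2]=0,low[3]=?,low[4]=0,low[5]=1,low[6]=1,low[7]=?); scc=(scc[0]=?,scc[1]=?,scc[2]=?,scc[3]=?,scc[4]=?,scc[5]=?,scc[6]=?,scc[7]=?)
step 6: low=(low[0]=0,low[1]=0,low[2]=0,low[3]=?,low[4]=0,low[5]=1,low[6]=1,low[7]=?); scc=(scc[0]=0,scc[1]=0,scc[2]=0,scc[3]=?,scc[4]=0,scc[5]=0,scc[6]=0,scc[7]=?)
step 7: low=(low[0]=0,low[1]=0,low[2]=0,low[3]=6,low[4]=0,low[5]=1,low[6]=1,low[7]=?); scc=(scc[0]=0,scc[1]=0,scc[2]=0,scc[3]=1,scc[4]=0,scc[5]=0,scc[6]=0,scc[7]=?)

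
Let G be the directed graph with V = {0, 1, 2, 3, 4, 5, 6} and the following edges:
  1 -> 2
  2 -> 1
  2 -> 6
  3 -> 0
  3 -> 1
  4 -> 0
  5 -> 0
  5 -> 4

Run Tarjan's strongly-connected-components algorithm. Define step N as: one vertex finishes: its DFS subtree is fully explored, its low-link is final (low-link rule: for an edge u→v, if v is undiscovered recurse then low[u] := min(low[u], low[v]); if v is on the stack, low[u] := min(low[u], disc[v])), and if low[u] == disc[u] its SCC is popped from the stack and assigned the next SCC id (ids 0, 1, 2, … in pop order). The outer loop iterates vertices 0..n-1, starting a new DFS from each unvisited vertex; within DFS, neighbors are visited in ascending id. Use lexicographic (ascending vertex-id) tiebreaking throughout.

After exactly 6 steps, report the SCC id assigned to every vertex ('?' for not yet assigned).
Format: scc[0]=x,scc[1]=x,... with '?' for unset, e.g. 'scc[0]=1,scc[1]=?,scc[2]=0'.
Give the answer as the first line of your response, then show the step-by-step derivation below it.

scc[0]=0,scc[1]=2,scc[2]=2,scc[3]=3,scc[4]=4,scc[5]=?,scc[6]=1

step 1: low=(low[0]=0,low[1]=?,low[2]=?,low[3]=?,low[4]=?,low[5]=?,low[6]=?); scc=(scc[0]=0,scc[1]=?,scc[2]=?,scc[3]=?,scc[4]=?,scc[5]=?,scc[6]=?)
step 2: low=(low[0]=0,low[1]=1,low[2]=1,low[3]=?,low[4]=?,low[5]=?,low[6]=3); scc=(scc[0]=0,scc[1]=?,scc[2]=?,scc[3]=?,scc[4]=?,scc[5]=?,scc[6]=1)
step 3: low=(low[0]=0,low[1]=1,low[2]=1,low[3]=?,low[4]=?,low[5]=?,low[6]=3); scc=(scc[0]=0,scc[1]=?,scc[2]=?,scc[3]=?,scc[4]=?,scc[5]=?,scc[6]=1)
step 4: low=(low[0]=0,low[1]=1,low[2]=1,low[3]=?,low[4]=?,low[5]=?,low[6]=3); scc=(scc[0]=0,scc[1]=2,scc[2]=2,scc[3]=?,scc[4]=?,scc[5]=?,scc[6]=1)
step 5: low=(low[0]=0,low[1]=1,low[2]=1,low[3]=4,low[4]=?,low[5]=?,low[6]=3); scc=(scc[0]=0,scc[1]=2,scc[2]=2,scc[3]=3,scc[4]=?,scc[5]=?,scc[6]=1)
step 6: low=(low[0]=0,low[1]=1,low[2]=1,low[3]=4,low[4]=5,low[5]=?,low[6]=3); scc=(scc[0]=0,scc[1]=2,scc[2]=2,scc[3]=3,scc[4]=4,scc[5]=?,scc[6]=1)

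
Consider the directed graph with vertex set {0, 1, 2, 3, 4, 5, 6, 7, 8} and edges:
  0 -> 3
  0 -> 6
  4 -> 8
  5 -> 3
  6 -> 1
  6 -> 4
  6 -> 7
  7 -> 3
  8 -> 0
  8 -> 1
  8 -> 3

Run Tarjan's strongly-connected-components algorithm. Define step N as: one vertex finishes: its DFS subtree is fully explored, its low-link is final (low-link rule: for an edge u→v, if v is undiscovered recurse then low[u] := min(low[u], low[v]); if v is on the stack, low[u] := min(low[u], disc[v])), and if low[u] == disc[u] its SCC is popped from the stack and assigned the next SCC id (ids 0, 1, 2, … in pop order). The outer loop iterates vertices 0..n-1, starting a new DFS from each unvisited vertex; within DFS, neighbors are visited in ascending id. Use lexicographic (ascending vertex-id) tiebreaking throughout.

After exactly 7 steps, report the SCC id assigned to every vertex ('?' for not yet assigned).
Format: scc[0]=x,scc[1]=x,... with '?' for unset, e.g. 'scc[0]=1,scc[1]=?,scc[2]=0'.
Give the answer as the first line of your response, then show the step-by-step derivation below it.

scc[0]=3,scc[1]=1,scc[2]=?,scc[3]=0,scc[4]=3,scc[5]=?,scc[6]=3,scc[7]=2,scc[8]=3

step 1: low=(low[0]=0,low[1]=?,low[2]=?,low[3]=1,low[4]=?,low[5]=?,low[6]=?,low[7]=?,low[8]=?); scc=(scc[0]=?,scc[1]=?,scc[2]=?,scc[3]=0,scc[4]=?,scc[5]=?,scc[6]=?,scc[7]=?,scc[8]=?)
step 2: low=(low[0]=0,low[1]=3,low[2]=?,low[3]=1,low[4]=?,low[5]=?,low[6]=2,low[7]=?,low[8]=?); scc=(scc[0]=?,scc[1]=1,scc[2]=?,scc[3]=0,scc[4]=?,scc[5]=?,scc[6]=?,scc[7]=?,scc[8]=?)
step 3: low=(low[0]=0,low[1]=3,low[2]=?,low[3]=1,low[4]=4,low[5]=?,low[6]=2,low[7]=?,low[8]=0); scc=(scc[0]=?,scc[1]=1,scc[2]=?,scc[3]=0,scc[4]=?,scc[5]=?,scc[6]=?,scc[7]=?,scc[8]=?)
step 4: low=(low[0]=0,low[1]=3,low[2]=?,low[3]=1,low[4]=0,low[5]=?,low[6]=2,low[7]=?,low[8]=0); scc=(scc[0]=?,scc[1]=1,scc[2]=?,scc[3]=0,scc[4]=?,scc[5]=?,scc[6]=?,scc[7]=?,scc[8]=?)
step 5: low=(low[0]=0,low[1]=3,low[2]=?,low[3]=1,low[4]=0,low[5]=?,low[6]=0,low[7]=6,low[8]=0); scc=(scc[0]=?,scc[1]=1,scc[2]=?,scc[3]=0,scc[4]=?,scc[5]=?,scc[6]=?,scc[7]=2,scc[8]=?)
step 6: low=(low[0]=0,low[1]=3,low[2]=?,low[3]=1,low[4]=0,low[5]=?,low[6]=0,low[7]=6,low[8]=0); scc=(scc[0]=?,scc[1]=1,scc[2]=?,scc[3]=0,scc[4]=?,scc[5]=?,scc[6]=?,scc[7]=2,scc[8]=?)
step 7: low=(low[0]=0,low[1]=3,low[2]=?,low[3]=1,low[4]=0,low[5]=?,low[6]=0,low[7]=6,low[8]=0); scc=(scc[0]=3,scc[1]=1,scc[2]=?,scc[3]=0,scc[4]=3,scc[5]=?,scc[6]=3,scc[7]=2,scc[8]=3)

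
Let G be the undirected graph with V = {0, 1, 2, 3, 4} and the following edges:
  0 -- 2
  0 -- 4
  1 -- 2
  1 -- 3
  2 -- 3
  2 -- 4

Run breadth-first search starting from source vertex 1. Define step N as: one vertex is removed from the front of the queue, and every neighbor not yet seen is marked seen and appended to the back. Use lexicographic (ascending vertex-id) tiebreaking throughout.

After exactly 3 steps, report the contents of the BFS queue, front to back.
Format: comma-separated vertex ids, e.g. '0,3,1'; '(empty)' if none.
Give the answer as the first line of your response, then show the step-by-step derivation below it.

0,4

step 1: dequeue 1; queue=[2,3]; order=1
step 2: dequeue 2; queue=[3,0,4]; order=1,2
step 3: dequeue 3; queue=[0,4]; order=1,2,3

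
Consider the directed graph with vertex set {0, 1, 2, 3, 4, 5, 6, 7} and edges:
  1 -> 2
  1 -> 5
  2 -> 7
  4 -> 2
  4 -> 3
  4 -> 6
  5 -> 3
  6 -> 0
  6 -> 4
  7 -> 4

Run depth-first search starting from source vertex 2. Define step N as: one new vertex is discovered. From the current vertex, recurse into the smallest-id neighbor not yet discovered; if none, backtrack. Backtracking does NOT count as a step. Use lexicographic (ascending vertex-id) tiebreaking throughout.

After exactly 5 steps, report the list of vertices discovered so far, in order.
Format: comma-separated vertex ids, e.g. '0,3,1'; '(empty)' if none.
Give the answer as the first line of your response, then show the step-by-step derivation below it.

2,7,4,3,6

step 1: discover 2; path=2; order=2
step 2: discover 7; path=2>7; order=2,7
step 3: discover 4; path=2>7>4; order=2,7,4
step 4: discover 3; path=2>7>4>3; order=2,7,4,3
step 5: discover 6; path=2>7>4>6; order=2,7,4,3,6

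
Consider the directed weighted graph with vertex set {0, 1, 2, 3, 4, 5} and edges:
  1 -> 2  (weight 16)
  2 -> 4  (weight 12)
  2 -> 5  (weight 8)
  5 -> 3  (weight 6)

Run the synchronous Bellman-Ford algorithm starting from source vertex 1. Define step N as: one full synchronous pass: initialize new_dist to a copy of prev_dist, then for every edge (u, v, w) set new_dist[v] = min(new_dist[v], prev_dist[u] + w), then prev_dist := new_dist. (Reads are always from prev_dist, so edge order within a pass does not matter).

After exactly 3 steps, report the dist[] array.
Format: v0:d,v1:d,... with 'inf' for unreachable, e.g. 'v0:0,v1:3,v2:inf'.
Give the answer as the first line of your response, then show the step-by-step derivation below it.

v0:inf,v1:0,v2:16,v3:30,v4:28,v5:24

step 1: dist = v0:inf,v1:0,v2:16,v3:inf,v4:inf,v5:inf
step 2: dist = v0:inf,v1:0,v2:16,v3:inf,v4:28,v5:24
step 3: dist = v0:inf,v1:0,v2:16,v3:30,v4:28,v5:24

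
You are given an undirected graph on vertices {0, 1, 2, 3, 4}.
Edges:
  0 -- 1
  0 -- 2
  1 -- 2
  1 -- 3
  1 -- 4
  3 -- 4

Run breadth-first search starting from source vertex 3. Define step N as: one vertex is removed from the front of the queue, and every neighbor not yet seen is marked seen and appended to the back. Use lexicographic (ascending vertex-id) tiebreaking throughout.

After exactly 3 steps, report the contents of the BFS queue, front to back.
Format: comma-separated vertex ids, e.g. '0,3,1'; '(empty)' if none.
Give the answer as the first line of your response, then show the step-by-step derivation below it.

0,2

step 1: dequeue 3; queue=[1,4]; order=3
step 2: dequeue 1; queue=[4,0,2]; order=3,1
step 3: dequeue 4; queue=[0,2]; order=3,1,4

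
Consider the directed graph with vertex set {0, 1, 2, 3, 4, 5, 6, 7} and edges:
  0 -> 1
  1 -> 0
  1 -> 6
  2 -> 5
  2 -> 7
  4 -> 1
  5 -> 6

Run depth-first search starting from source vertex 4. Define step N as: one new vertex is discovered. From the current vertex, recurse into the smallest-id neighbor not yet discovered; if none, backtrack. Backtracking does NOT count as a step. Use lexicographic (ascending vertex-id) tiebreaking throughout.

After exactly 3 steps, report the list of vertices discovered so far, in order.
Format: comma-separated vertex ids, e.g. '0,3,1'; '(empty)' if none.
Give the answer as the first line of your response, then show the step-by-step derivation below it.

4,1,0

step 1: discover 4; path=4; order=4
step 2: discover 1; path=4>1; order=4,1
step 3: discover 0; path=4>1>0; order=4,1,0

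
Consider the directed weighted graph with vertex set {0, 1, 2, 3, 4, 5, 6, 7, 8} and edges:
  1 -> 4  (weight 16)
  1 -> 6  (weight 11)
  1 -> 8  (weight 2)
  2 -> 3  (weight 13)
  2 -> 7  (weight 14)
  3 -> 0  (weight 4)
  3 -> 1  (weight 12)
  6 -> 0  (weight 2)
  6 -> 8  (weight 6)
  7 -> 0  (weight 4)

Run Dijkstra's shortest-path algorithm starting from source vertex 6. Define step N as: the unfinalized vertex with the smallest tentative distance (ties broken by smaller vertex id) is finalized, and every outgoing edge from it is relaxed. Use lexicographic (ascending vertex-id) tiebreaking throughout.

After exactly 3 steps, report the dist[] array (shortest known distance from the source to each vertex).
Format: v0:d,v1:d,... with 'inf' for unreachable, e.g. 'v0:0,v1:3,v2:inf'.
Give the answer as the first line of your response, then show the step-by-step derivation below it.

v0:2,v1:inf,v2:inf,v3:inf,v4:inf,v5:inf,v6:0,v7:inf,v8:6

step 1: dist = v0:2,v1:inf,v2:inf,v3:inf,v4:inf,v5:inf,v6:0,v7:inf,v8:6
step 2: dist = v0:2,v1:inf,v2:inf,v3:inf,v4:inf,v5:inf,v6:0,v7:inf,v8:6
step 3: dist = v0:2,v1:inf,v2:inf,v3:inf,v4:inf,v5:inf,v6:0,v7:inf,v8:6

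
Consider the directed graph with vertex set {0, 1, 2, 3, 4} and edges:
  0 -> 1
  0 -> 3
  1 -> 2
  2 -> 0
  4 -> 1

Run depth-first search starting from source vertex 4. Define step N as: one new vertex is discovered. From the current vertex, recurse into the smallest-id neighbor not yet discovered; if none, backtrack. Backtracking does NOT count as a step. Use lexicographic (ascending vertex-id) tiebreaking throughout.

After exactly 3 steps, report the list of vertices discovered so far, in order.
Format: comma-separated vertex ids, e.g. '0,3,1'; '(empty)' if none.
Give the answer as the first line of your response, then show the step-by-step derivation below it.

4,1,2

step 1: discover 4; path=4; order=4
step 2: discover 1; path=4>1; order=4,1
step 3: discover 2; path=4>1>2; order=4,1,2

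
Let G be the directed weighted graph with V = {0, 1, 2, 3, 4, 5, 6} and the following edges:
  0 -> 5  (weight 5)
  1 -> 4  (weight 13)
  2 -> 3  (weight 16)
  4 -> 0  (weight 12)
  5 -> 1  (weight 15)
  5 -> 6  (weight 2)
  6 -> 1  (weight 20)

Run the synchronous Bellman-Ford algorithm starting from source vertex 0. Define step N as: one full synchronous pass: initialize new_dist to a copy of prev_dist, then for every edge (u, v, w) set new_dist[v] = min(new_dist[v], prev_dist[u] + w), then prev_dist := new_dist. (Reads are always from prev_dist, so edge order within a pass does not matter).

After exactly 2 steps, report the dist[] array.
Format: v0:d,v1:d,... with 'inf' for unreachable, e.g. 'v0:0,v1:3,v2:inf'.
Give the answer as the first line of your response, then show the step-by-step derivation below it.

v0:0,v1:20,v2:inf,v3:inf,v4:inf,v5:5,v6:7

step 1: dist = v0:0,v1:inf,v2:inf,v3:inf,v4:inf,v5:5,v6:inf
step 2: dist = v0:0,v1:20,v2:inf,v3:inf,v4:inf,v5:5,v6:7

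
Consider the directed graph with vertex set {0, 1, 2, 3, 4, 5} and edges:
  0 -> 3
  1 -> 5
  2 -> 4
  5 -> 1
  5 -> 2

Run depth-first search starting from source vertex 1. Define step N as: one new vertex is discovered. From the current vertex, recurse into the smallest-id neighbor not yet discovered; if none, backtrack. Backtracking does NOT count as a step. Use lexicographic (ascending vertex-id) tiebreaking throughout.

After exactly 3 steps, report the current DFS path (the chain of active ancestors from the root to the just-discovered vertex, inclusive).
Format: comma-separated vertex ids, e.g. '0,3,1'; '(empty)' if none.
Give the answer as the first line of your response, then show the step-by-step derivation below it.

1,5,2

step 1: discover 1; path=1; order=1
step 2: discover 5; path=1>5; order=1,5
step 3: discover 2; path=1>5>2; order=1,5,2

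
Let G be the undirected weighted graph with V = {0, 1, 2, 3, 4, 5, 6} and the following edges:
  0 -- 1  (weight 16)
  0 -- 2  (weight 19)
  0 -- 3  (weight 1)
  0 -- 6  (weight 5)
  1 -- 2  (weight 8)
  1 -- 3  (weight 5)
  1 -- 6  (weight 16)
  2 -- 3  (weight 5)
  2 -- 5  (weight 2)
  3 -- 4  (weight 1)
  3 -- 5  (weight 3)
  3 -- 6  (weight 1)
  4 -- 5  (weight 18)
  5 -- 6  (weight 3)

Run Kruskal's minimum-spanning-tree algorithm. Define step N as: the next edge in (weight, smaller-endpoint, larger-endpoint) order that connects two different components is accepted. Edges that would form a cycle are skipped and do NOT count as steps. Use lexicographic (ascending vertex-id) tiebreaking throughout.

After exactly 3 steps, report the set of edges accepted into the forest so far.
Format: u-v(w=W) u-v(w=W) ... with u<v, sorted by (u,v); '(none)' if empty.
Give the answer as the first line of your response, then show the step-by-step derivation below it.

0-3(w=1) 3-4(w=1) 3-6(w=1)

step 1: add edge 0-3 (w=1); MST = {0-3(w=1)}
step 2: add edge 3-4 (w=1); MST = {0-3(w=1) 3-4(w=1)}
step 3: add edge 3-6 (w=1); MST = {0-3(w=1) 3-4(w=1) 3-6(w=1)}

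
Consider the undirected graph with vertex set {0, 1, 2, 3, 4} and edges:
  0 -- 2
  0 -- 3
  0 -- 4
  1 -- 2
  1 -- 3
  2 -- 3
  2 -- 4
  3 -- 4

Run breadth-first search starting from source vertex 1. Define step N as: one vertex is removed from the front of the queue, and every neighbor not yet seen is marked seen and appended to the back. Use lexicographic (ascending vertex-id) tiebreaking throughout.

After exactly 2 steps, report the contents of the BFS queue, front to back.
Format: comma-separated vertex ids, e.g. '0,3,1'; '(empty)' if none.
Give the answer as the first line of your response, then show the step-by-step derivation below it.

3,0,4

step 1: dequeue 1; queue=[2,3]; order=1
step 2: dequeue 2; queue=[3,0,4]; order=1,2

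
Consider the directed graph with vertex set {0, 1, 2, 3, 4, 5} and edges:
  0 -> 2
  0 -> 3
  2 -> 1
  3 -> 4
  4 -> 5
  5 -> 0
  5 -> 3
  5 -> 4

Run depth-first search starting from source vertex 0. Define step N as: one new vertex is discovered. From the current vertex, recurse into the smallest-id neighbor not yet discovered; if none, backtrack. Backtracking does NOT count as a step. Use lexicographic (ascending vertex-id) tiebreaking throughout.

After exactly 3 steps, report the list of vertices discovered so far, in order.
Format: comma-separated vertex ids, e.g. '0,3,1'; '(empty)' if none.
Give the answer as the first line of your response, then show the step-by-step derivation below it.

0,2,1

step 1: discover 0; path=0; order=0
step 2: discover 2; path=0>2; order=0,2
step 3: discover 1; path=0>2>1; order=0,2,1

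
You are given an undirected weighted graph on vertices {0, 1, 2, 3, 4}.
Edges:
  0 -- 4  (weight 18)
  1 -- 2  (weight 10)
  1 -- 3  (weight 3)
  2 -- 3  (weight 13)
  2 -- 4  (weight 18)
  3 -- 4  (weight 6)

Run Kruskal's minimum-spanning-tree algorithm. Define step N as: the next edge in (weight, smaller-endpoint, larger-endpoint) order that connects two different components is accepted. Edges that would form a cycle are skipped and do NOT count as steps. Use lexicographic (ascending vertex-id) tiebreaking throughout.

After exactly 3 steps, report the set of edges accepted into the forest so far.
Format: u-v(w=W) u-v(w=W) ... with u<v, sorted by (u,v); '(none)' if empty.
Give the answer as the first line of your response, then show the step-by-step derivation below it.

1-2(w=10) 1-3(w=3) 3-4(w=6)

step 1: add edge 1-3 (w=3); MST = {1-3(w=3)}
step 2: add edge 3-4 (w=6); MST = {1-3(w=3) 3-4(w=6)}
step 3: add edge 1-2 (w=10); MST = {1-2(w=10) 1-3(w=3) 3-4(w=6)}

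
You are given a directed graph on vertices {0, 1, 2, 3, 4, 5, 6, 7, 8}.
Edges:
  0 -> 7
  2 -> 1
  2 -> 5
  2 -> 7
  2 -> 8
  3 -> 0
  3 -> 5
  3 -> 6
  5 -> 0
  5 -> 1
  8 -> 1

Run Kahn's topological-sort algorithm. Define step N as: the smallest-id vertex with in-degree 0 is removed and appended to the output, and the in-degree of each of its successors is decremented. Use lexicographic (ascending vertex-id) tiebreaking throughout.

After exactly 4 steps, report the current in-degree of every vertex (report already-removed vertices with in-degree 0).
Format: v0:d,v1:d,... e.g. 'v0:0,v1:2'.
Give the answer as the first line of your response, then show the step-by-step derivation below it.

v0:0,v1:1,v2:0,v3:0,v4:0,v5:0,v6:0,v7:1,v8:0

step 1: output 2; order=[2]; indeg=(2,2,0,0,0,1,1,1,0)
step 2: output 3; order=[2,3]; indeg=(1,2,0,0,0,0,0,1,0)
step 3: output 4; order=[2,3,4]; indeg=(1,2,0,0,0,0,0,1,0)
step 4: output 5; order=[2,3,4,5]; indeg=(0,1,0,0,0,0,0,1,0)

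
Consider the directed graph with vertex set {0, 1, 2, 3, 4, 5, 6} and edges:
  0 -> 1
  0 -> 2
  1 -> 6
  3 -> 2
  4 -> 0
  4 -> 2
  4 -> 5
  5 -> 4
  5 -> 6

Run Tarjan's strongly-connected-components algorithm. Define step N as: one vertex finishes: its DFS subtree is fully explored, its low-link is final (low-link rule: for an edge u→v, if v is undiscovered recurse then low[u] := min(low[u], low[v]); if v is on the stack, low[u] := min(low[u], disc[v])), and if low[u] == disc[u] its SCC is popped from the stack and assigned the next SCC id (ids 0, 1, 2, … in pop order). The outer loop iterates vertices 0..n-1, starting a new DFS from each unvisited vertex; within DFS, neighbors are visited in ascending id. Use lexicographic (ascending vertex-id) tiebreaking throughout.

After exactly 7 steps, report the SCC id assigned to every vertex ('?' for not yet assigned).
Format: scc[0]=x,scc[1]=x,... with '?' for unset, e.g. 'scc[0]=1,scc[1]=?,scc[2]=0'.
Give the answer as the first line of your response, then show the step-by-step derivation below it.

scc[0]=3,scc[1]=1,scc[2]=2,scc[3]=4,scc[4]=5,scc[5]=5,scc[6]=0

step 1: low=(low[0]=0,low[1]=1,low[2]=?,low[3]=?,low[4]=?,low[5]=?,low[6]=2); scc=(scc[0]=?,scc[1]=?,scc[2]=?,scc[3]=?,scc[4]=?,scc[5]=?,scc[6]=0)
step 2: low=(low[0]=0,low[1]=1,low[2]=?,low[3]=?,low[4]=?,low[5]=?,low[6]=2); scc=(scc[0]=?,scc[1]=1,scc[2]=?,scc[3]=?,scc[4]=?,scc[5]=?,scc[6]=0)
step 3: low=(low[0]=0,low[1]=1,low[2]=3,low[3]=?,low[4]=?,low[5]=?,low[6]=2); scc=(scc[0]=?,scc[1]=1,scc[2]=2,scc[3]=?,scc[4]=?,scc[5]=?,scc[6]=0)
step 4: low=(low[0]=0,low[1]=1,low[2]=3,low[3]=?,low[4]=?,low[5]=?,low[6]=2); scc=(scc[0]=3,scc[1]=1,scc[2]=2,scc[3]=?,scc[4]=?,scc[5]=?,scc[6]=0)
step 5: low=(low[0]=0,low[1]=1,low[2]=3,low[3]=4,low[4]=?,low[5]=?,low[6]=2); scc=(scc[0]=3,scc[1]=1,scc[2]=2,scc[3]=4,scc[4]=?,scc[5]=?,scc[6]=0)
step 6: low=(low[0]=0,low[1]=1,low[2]=3,low[3]=4,low[4]=5,low[5]=5,low[6]=2); scc=(scc[0]=3,scc[1]=1,scc[2]=2,scc[3]=4,scc[4]=?,scc[5]=?,scc[6]=0)
step 7: low=(low[0]=0,low[1]=1,low[2]=3,low[3]=4,low[4]=5,low[5]=5,low[6]=2); scc=(scc[0]=3,scc[1]=1,scc[2]=2,scc[3]=4,scc[4]=5,scc[5]=5,scc[6]=0)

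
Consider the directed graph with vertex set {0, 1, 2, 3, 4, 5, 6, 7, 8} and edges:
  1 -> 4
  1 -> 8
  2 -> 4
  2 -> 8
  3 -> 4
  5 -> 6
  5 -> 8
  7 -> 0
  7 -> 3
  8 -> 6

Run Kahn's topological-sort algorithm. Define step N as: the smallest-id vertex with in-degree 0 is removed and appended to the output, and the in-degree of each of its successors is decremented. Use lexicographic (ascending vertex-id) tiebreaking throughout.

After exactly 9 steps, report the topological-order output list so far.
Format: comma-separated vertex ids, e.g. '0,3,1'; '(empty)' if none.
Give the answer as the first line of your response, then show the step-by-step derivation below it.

1,2,5,7,0,3,4,8,6

step 1: output 1; order=[1]; indeg=(1,0,0,1,2,0,2,0,2)
step 2: output 2; order=[1,2]; indeg=(1,0,0,1,1,0,2,0,1)
step 3: output 5; order=[1,2,5]; indeg=(1,0,0,1,1,0,1,0,0)
step 4: output 7; order=[1,2,5,7]; indeg=(0,0,0,0,1,0,1,0,0)
step 5: output 0; order=[1,2,5,7,0]; indeg=(0,0,0,0,1,0,1,0,0)
step 6: output 3; order=[1,2,5,7,0,3]; indeg=(0,0,0,0,0,0,1,0,0)
step 7: output 4; order=[1,2,5,7,0,3,4]; indeg=(0,0,0,0,0,0,1,0,0)
step 8: output 8; order=[1,2,5,7,0,3,4,8]; indeg=(0,0,0,0,0,0,0,0,0)
step 9: output 6; order=[1,2,5,7,0,3,4,8,6]; indeg=(0,0,0,0,0,0,0,0,0)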